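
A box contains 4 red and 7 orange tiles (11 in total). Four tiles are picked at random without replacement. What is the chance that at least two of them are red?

31/66

Sum the hypergeometric tail for j = 2,…,4 red tiles.
Favorable = C(4,2)·C(7,2) + C(4,3)·C(7,1) + C(4,4)·C(7,0) = 155; total = C(11,4) = 330.
P = 155/330 = 31/66 ≈ 0.4697.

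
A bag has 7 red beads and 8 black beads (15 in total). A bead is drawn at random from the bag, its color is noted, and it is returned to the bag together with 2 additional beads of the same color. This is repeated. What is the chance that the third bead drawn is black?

Sum over the four possibilities for the first two draws (black/not-black each), tracking how the black count and total change by +2 per draw.
P(third is black) = 8/15 ≈ 0.5333. (In a Pólya urn every draw has the same marginal probability 8/15.)

8/15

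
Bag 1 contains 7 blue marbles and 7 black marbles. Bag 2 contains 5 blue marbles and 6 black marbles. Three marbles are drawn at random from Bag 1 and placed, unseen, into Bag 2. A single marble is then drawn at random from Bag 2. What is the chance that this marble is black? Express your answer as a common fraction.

Condition on how many of the transferred marbles are black (from Bag 1: 7 black of 14; then Bag 2 has 14 total).
  0 black: C(7,0)C(7,3)/C(14,3) = 5/52; then P = 6/14
  1 black: C(7,1)C(7,2)/C(14,3) = 21/52; then P = 7/14
  2 black: C(7,2)C(7,1)/C(14,3) = 21/52; then P = 8/14
  3 black: C(7,3)C(7,0)/C(14,3) = 5/52; then P = 9/14
P(black from Bag 2) = 15/28 ≈ 0.5357.

15/28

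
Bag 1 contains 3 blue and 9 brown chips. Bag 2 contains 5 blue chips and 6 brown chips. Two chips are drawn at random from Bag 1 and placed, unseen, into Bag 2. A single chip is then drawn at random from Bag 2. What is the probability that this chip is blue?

11/26

Condition on how many of the transferred chips are blue (from Bag 1: 3 blue of 12; then Bag 2 has 13 total).
  0 blue: C(3,0)C(9,2)/C(12,2) = 6/11; then P = 5/13
  1 blue: C(3,1)C(9,1)/C(12,2) = 9/22; then P = 6/13
  2 blue: C(3,2)C(9,0)/C(12,2) = 1/22; then P = 7/13
P(blue from Bag 2) = 11/26 ≈ 0.4231.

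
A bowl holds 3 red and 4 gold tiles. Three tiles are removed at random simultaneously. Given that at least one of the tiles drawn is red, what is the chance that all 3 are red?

P(all 3 red) = C(3,3)/C(7,3) = 1/35; P(at least one red) = 1 − C(4,3)/C(7,3) = 31/35.
Since 'all 3 red' ⊆ 'at least one red', P(all 3 | at least one) = 1/35 / 31/35 = 1/31 ≈ 0.0323.

1/31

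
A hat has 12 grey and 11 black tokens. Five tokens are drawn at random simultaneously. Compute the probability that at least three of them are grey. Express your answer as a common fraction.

1667/3059

Sum the hypergeometric tail for j = 3,…,5 grey tokens.
Favorable = C(12,3)·C(11,2) + C(12,4)·C(11,1) + C(12,5)·C(11,0) = 18337; total = C(23,5) = 33649.
P = 18337/33649 = 1667/3059 ≈ 0.5449.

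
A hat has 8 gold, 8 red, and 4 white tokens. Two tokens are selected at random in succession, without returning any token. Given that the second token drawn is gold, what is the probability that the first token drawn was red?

P(first=red and the second token drawn is gold) = (8/20)·(8/19) = 16/95.
P(the second token drawn is gold) = Σ over first color = 14/95 + 16/95 + 8/95 = 2/5.
By Bayes, P(first=red | the second token drawn is gold) = 16/95 / 2/5 = 8/19 ≈ 0.4211.

8/19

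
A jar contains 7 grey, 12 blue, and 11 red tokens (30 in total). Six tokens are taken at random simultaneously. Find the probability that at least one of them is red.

26983/28275

Use the complement: P(at least one red) = 1 − P(no red).
P(none) = C(19,6)/C(30,6) = 27132/593775.
So P = 1 − 27132/593775 = 26983/28275 ≈ 0.9543.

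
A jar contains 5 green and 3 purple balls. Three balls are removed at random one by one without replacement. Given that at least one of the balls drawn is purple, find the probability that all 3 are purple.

P(all 3 purple) = C(3,3)/C(8,3) = 1/56; P(at least one purple) = 1 − C(5,3)/C(8,3) = 23/28.
Since 'all 3 purple' ⊆ 'at least one purple', P(all 3 | at least one) = 1/56 / 23/28 = 1/46 ≈ 0.0217.

1/46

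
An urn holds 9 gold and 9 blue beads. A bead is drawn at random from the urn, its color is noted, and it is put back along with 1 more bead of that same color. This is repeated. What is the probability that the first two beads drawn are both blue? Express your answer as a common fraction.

After a blue draw the urn holds 10 blue out of 19.
P = (9/18)·(10/19) = 5/19 ≈ 0.2632.

5/19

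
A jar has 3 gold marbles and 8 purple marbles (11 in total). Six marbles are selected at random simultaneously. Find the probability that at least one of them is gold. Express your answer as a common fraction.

31/33

Use the complement: P(at least one gold) = 1 − P(no gold).
P(none) = C(8,6)/C(11,6) = 28/462.
So P = 1 − 28/462 = 31/33 ≈ 0.9394.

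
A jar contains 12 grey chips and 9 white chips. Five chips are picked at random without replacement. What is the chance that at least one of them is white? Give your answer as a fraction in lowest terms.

Use the complement: P(at least one white) = 1 − P(no white).
P(none) = C(12,5)/C(21,5) = 792/20349.
So P = 1 − 792/20349 = 2173/2261 ≈ 0.9611.

2173/2261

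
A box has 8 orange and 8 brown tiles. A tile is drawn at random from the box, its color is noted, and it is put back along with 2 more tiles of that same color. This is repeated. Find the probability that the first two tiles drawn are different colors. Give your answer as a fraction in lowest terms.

Either brown then orange, or orange then brown; after the first draw the total is 18.
P = (8/16)·(8/18) + (8/16)·(8/18) = 4/9 ≈ 0.4444.

4/9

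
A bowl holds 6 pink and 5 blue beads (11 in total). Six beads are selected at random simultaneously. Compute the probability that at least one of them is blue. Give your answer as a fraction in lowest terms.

461/462

Use the complement: P(at least one blue) = 1 − P(no blue).
P(none) = C(6,6)/C(11,6) = 1/462.
So P = 1 − 1/462 = 461/462 ≈ 0.9978.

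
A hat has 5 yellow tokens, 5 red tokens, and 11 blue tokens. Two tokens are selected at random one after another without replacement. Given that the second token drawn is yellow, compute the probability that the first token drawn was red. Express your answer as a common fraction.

P(first=red and the second token drawn is yellow) = (5/21)·(5/20) = 5/84.
P(the second token drawn is yellow) = Σ over first color = 1/21 + 5/84 + 11/84 = 5/21.
By Bayes, P(first=red | the second token drawn is yellow) = 5/84 / 5/21 = 1/4 ≈ 0.2500.

1/4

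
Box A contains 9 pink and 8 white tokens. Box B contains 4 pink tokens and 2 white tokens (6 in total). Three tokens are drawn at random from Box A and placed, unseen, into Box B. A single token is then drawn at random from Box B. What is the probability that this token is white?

Condition on how many of the transferred tokens are white (from Box A: 8 white of 17; then Box B has 9 total).
  0 white: C(8,0)C(9,3)/C(17,3) = 21/170; then P = 2/9
  1 white: C(8,1)C(9,2)/C(17,3) = 36/85; then P = 3/9
  2 white: C(8,2)C(9,1)/C(17,3) = 63/170; then P = 4/9
  3 white: C(8,3)C(9,0)/C(17,3) = 7/85; then P = 5/9
P(white from Box B) = 58/153 ≈ 0.3791.

58/153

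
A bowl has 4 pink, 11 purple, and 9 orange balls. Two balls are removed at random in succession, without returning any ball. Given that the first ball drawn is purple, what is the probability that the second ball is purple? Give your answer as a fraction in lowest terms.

10/23

After removing 1 purple, the bowl has 10 purple out of 23 remaining.
P(second is purple | given) = 10/23 ≈ 0.4348.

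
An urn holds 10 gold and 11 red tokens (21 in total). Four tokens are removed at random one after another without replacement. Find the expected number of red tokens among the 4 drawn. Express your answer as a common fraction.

44/21

By linearity of expectation, E[X] = Σ P(draw i is red); by symmetry each draw (even without replacement) has P(red) = 11/21.
E[X] = 4 · 11/21 = 44/21 ≈ 2.0952.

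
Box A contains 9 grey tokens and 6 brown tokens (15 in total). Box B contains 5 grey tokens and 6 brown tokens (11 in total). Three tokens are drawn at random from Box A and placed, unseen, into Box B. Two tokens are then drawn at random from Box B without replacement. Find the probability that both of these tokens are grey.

Condition on how many of the transferred tokens are grey (from Box A: 9 grey of 15; then Box B has 14 total).
  0 grey: C(9,0)C(6,3)/C(15,3) = 4/91; then P = C(5,2)/C(14,2) = 10/91
  1 grey: C(9,1)C(6,2)/C(15,3) = 27/91; then P = C(6,2)/C(14,2) = 15/91
  2 grey: C(9,2)C(6,1)/C(15,3) = 216/455; then P = C(7,2)/C(14,2) = 3/13
  3 grey: C(9,3)C(6,0)/C(15,3) = 12/65; then P = C(8,2)/C(14,2) = 4/13
P(both grey) = 701/3185 ≈ 0.2201.

701/3185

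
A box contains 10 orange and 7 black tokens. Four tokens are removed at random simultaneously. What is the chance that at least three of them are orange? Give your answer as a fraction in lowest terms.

15/34

Sum the hypergeometric tail for j = 3,…,4 orange tokens.
Favorable = C(10,3)·C(7,1) + C(10,4)·C(7,0) = 1050; total = C(17,4) = 2380.
P = 1050/2380 = 15/34 ≈ 0.4412.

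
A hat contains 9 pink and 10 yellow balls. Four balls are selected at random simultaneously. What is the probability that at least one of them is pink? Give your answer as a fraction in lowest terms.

Use the complement: P(at least one pink) = 1 − P(no pink).
P(none) = C(10,4)/C(19,4) = 210/3876.
So P = 1 − 210/3876 = 611/646 ≈ 0.9458.

611/646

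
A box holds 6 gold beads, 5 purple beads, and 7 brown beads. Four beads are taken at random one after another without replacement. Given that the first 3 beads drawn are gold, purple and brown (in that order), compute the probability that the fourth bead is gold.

1/3

After removing 1 gold, 1 purple, 1 brown, the box has 5 gold out of 15 remaining.
P(fourth is gold | given) = 5/15 = 1/3 ≈ 0.3333.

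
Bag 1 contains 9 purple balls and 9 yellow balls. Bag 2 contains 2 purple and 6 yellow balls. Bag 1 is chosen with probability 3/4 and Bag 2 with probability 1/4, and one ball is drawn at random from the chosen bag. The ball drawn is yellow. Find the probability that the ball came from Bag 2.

P(yellow | Bag 1) = 1/2; P(yellow | Bag 2) = 3/4.
P(yellow) = 3/4·1/2 + 1/4·3/4 = 9/16.
By Bayes' rule, P(Bag 2 | yellow) = 3/16 / 9/16 = 1/3 ≈ 0.3333.

1/3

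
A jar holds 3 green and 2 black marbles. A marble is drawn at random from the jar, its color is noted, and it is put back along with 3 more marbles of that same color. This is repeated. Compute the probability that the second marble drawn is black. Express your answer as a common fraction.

Condition on the first draw. If first is black (prob 2/5), second-black has prob (5)/(8); if not (prob 3/5), it has prob 2/(8).
P = (2/5)·(5/8) + (3/5)·(2/8) = 2/5 ≈ 0.4000.

2/5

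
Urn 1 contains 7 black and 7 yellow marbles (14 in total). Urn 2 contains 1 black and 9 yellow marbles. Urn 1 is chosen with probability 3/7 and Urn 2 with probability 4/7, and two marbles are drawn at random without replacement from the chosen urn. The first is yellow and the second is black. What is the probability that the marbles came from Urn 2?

52/157

P(E | Urn 1) = 7/26; P(E | Urn 2) = 1/10.
P(E) = 3/7·7/26 + 4/7·1/10 = 157/910.
By Bayes' rule, P(Urn 2 | E) = 2/35 / 157/910 = 52/157 ≈ 0.3312.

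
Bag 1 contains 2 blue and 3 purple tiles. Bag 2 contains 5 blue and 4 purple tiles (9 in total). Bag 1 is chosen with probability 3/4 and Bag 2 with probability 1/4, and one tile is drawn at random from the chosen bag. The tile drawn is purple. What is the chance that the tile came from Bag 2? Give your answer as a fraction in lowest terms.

P(purple | Bag 1) = 3/5; P(purple | Bag 2) = 4/9.
P(purple) = 3/4·3/5 + 1/4·4/9 = 101/180.
By Bayes' rule, P(Bag 2 | purple) = 1/9 / 101/180 = 20/101 ≈ 0.1980.

20/101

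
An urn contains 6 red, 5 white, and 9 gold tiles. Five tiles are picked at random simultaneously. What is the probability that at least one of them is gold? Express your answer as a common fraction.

Use the complement: P(at least one gold) = 1 − P(no gold).
P(none) = C(11,5)/C(20,5) = 462/15504.
So P = 1 − 462/15504 = 2507/2584 ≈ 0.9702.

2507/2584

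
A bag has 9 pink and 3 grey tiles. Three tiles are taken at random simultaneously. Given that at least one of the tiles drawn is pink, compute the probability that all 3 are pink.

28/73

P(all 3 pink) = C(9,3)/C(12,3) = 21/55; P(at least one pink) = 1 − C(3,3)/C(12,3) = 219/220.
Since 'all 3 pink' ⊆ 'at least one pink', P(all 3 | at least one) = 21/55 / 219/220 = 28/73 ≈ 0.3836.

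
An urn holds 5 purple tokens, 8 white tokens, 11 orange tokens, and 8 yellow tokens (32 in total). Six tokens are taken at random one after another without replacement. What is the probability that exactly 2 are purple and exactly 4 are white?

25/32364

Unordered draws without replacement: count favorable combinations over C(32,6).
Favorable = C(5,2) · C(8,4) · C(11,0) · C(8,0) = 700; total = C(32,6) = 906192.
P = 700/906192 = 25/32364 ≈ 0.0008.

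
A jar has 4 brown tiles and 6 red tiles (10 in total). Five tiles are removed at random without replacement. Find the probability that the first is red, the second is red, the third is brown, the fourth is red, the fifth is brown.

Multiply the conditional probability of each draw in order, without replacement, so each draw removes one from its color and from the total.
P = (6/10) · (5/9) · (4/8) · (4/7) · (3/6) = 1/21 ≈ 0.0476.

1/21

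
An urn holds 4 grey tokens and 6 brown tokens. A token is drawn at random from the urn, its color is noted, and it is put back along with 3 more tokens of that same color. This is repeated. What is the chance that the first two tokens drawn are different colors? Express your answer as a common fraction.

24/65

Either grey then brown, or brown then grey; after the first draw the total is 13.
P = (4/10)·(6/13) + (6/10)·(4/13) = 24/65 ≈ 0.3692.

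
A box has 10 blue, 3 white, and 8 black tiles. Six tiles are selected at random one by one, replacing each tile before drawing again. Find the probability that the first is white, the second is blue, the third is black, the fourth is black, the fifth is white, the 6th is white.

640/3176523

Multiply the conditional probability of each draw in order, with replacement (the composition resets each draw).
P = (3/21) · (10/21) · (8/21) · (8/21) · (3/21) · (3/21) = 640/3176523 ≈ 0.0002.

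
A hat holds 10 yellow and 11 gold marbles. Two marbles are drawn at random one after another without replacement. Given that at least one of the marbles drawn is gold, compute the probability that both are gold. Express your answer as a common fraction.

1/3

P(both gold) = C(11,2)/C(21,2) = 11/42; P(at least one gold) = 1 − C(10,2)/C(21,2) = 11/14.
Since 'both gold' ⊆ 'at least one gold', P(both | at least one) = 11/42 / 11/14 = 1/3 ≈ 0.3333.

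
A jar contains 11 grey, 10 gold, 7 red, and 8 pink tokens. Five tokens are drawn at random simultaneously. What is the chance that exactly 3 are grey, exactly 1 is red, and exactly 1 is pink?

5/204

Unordered draws without replacement: count favorable combinations over C(36,5).
Favorable = C(11,3) · C(10,0) · C(7,1) · C(8,1) = 9240; total = C(36,5) = 376992.
P = 9240/376992 = 5/204 ≈ 0.0245.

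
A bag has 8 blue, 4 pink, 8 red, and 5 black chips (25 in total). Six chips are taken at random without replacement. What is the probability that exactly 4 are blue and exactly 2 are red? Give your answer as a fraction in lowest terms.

Unordered draws without replacement: count favorable combinations over C(25,6).
Favorable = C(8,4) · C(4,0) · C(8,2) · C(5,0) = 1960; total = C(25,6) = 177100.
P = 1960/177100 = 14/1265 ≈ 0.0111.

14/1265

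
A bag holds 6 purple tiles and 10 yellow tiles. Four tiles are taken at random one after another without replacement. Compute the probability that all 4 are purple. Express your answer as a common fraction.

Multiply the conditional probability of each draw in order, without replacement, so each draw removes one from its color and from the total.
P = (6/16) · (5/15) · (4/14) · (3/13) = 3/364 ≈ 0.0082.

3/364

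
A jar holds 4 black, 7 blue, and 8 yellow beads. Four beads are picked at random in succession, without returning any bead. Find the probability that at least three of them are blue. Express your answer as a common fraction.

455/3876

Sum the hypergeometric tail for j = 3,…,4 blue beads.
Favorable = C(7,3)·C(12,1) + C(7,4)·C(12,0) = 455; total = C(19,4) = 3876.
P = 455/3876 = 455/3876 ≈ 0.1174.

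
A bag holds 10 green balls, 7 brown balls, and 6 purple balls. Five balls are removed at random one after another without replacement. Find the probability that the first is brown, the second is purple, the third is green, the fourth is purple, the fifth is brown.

15/4807

Multiply the conditional probability of each draw in order, without replacement, so each draw removes one from its color and from the total.
P = (7/23) · (6/22) · (10/21) · (5/20) · (6/19) = 15/4807 ≈ 0.0031.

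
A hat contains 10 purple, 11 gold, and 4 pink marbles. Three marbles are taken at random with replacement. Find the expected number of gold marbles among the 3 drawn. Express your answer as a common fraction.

By linearity of expectation, E[X] = Σ P(draw i is gold); each independent draw has P(gold) = 11/25.
E[X] = 3 · 11/25 = 33/25 ≈ 1.3200.

33/25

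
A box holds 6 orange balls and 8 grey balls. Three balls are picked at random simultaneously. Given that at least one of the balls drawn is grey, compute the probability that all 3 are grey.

P(all 3 grey) = C(8,3)/C(14,3) = 2/13; P(at least one grey) = 1 − C(6,3)/C(14,3) = 86/91.
Since 'all 3 grey' ⊆ 'at least one grey', P(all 3 | at least one) = 2/13 / 86/91 = 7/43 ≈ 0.1628.

7/43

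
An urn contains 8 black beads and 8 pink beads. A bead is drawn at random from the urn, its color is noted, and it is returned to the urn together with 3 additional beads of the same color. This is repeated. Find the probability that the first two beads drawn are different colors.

8/19

Either black then pink, or pink then black; after the first draw the total is 19.
P = (8/16)·(8/19) + (8/16)·(8/19) = 8/19 ≈ 0.4211.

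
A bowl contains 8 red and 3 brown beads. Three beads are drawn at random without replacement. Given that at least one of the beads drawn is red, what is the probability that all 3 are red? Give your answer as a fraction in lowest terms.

14/41

P(all 3 red) = C(8,3)/C(11,3) = 56/165; P(at least one red) = 1 − C(3,3)/C(11,3) = 164/165.
Since 'all 3 red' ⊆ 'at least one red', P(all 3 | at least one) = 56/165 / 164/165 = 14/41 ≈ 0.3415.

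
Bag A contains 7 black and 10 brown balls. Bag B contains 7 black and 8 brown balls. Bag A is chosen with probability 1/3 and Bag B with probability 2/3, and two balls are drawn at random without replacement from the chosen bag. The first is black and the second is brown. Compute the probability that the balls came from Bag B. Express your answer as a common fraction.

P(E | Bag A) = 35/136; P(E | Bag B) = 4/15.
P(E) = 1/3·35/136 + 2/3·4/15 = 1613/6120.
By Bayes' rule, P(Bag B | E) = 8/45 / 1613/6120 = 1088/1613 ≈ 0.6745.

1088/1613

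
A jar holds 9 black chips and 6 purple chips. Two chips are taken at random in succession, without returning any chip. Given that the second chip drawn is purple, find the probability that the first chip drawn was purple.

P(first=purple and the second chip drawn is purple) = (6/15)·(5/14) = 1/7.
P(the second chip drawn is purple) = Σ over first color = 9/35 + 1/7 = 2/5.
By Bayes, P(first=purple | the second chip drawn is purple) = 1/7 / 2/5 = 5/14 ≈ 0.3571.

5/14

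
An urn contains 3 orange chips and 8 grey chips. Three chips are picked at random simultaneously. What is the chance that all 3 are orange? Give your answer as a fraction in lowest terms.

Unordered draws without replacement: count favorable combinations over C(11,3).
Favorable = C(3,3) · C(8,0) = 1; total = C(11,3) = 165.
P = 1/165 = 1/165 ≈ 0.0061.

1/165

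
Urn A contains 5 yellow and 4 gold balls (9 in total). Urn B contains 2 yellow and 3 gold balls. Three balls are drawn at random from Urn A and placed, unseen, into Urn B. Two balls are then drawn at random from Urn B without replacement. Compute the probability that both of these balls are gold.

Condition on how many of the transferred balls are gold (from Urn A: 4 gold of 9; then Urn B has 8 total).
  0 gold: C(4,0)C(5,3)/C(9,3) = 5/42; then P = C(3,2)/C(8,2) = 3/28
  1 gold: C(4,1)C(5,2)/C(9,3) = 10/21; then P = C(4,2)/C(8,2) = 3/14
  2 gold: C(4,2)C(5,1)/C(9,3) = 5/14; then P = C(5,2)/C(8,2) = 5/14
  3 gold: C(4,3)C(5,0)/C(9,3) = 1/21; then P = C(6,2)/C(8,2) = 15/28
P(both gold) = 15/56 ≈ 0.2679.

15/56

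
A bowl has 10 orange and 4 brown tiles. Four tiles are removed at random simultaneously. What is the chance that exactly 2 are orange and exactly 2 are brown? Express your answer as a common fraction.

Unordered draws without replacement: count favorable combinations over C(14,4).
Favorable = C(10,2) · C(4,2) = 270; total = C(14,4) = 1001.
P = 270/1001 = 270/1001 ≈ 0.2697.

270/1001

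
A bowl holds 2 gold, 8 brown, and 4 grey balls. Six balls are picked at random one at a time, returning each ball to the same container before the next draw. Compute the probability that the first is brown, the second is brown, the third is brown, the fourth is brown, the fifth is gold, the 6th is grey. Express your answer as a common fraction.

512/117649

Multiply the conditional probability of each draw in order, with replacement (the composition resets each draw).
P = (8/14) · (8/14) · (8/14) · (8/14) · (2/14) · (4/14) = 512/117649 ≈ 0.0044.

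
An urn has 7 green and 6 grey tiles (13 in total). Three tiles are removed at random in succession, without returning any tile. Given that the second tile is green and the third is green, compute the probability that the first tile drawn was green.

P(first=green and the second tile is green and the third is green) = (7/13)·(6/12)·(5/11) = 35/286.
P(E) = Σ over first color = 35/286 + 21/143 = 7/26.
By Bayes, P(first=green | E) = 35/286 / 7/26 = 5/11 ≈ 0.4545.

5/11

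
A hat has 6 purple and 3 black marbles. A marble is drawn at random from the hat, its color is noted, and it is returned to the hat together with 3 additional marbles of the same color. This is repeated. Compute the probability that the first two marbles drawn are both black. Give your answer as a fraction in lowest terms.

After a black draw the hat holds 6 black out of 12.
P = (3/9)·(6/12) = 1/6 ≈ 0.1667.

1/6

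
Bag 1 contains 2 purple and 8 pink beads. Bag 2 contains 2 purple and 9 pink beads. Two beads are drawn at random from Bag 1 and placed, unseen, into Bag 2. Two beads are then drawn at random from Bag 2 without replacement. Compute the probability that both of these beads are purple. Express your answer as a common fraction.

41/1755

Condition on how many of the transferred beads are purple (from Bag 1: 2 purple of 10; then Bag 2 has 13 total).
  0 purple: C(2,0)C(8,2)/C(10,2) = 28/45; then P = C(2,2)/C(13,2) = 1/78
  1 purple: C(2,1)C(8,1)/C(10,2) = 16/45; then P = C(3,2)/C(13,2) = 1/26
  2 purple: C(2,2)C(8,0)/C(10,2) = 1/45; then P = C(4,2)/C(13,2) = 1/13
P(both purple) = 41/1755 ≈ 0.0234.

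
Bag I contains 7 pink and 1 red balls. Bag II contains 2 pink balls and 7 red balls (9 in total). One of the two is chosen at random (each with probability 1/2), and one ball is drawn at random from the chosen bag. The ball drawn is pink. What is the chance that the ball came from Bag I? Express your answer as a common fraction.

P(pink | Bag I) = 7/8; P(pink | Bag II) = 2/9.
P(pink) = 1/2·7/8 + 1/2·2/9 = 79/144.
By Bayes' rule, P(Bag I | pink) = 7/16 / 79/144 = 63/79 ≈ 0.7975.

63/79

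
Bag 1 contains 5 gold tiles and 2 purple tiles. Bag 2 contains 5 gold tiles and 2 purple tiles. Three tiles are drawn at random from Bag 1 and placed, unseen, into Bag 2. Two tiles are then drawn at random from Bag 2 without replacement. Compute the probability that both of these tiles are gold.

Condition on how many of the transferred tiles are gold (from Bag 1: 5 gold of 7; then Bag 2 has 10 total).
  1 gold: C(5,1)C(2,2)/C(7,3) = 1/7; then P = C(6,2)/C(10,2) = 1/3
  2 gold: C(5,2)C(2,1)/C(7,3) = 4/7; then P = C(7,2)/C(10,2) = 7/15
  3 gold: C(5,3)C(2,0)/C(7,3) = 2/7; then P = C(8,2)/C(10,2) = 28/45
P(both gold) = 31/63 ≈ 0.4921.

31/63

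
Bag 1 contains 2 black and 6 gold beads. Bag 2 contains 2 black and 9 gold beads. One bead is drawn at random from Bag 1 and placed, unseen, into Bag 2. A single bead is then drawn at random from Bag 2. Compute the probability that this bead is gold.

13/16

Condition on how many of the transferred beads are gold (from Bag 1: 6 gold of 8; then Bag 2 has 12 total).
  0 gold: C(6,0)C(2,1)/C(8,1) = 1/4; then P = 9/12
  1 gold: C(6,1)C(2,0)/C(8,1) = 3/4; then P = 10/12
P(gold from Bag 2) = 13/16 ≈ 0.8125.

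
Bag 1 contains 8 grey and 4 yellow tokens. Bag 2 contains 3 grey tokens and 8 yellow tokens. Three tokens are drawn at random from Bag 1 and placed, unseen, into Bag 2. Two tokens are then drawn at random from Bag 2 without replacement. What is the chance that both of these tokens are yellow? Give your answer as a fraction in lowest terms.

Condition on how many of the transferred tokens are yellow (from Bag 1: 4 yellow of 12; then Bag 2 has 14 total).
  0 yellow: C(4,0)C(8,3)/C(12,3) = 14/55; then P = C(8,2)/C(14,2) = 4/13
  1 yellow: C(4,1)C(8,2)/C(12,3) = 28/55; then P = C(9,2)/C(14,2) = 36/91
  2 yellow: C(4,2)C(8,1)/C(12,3) = 12/55; then P = C(10,2)/C(14,2) = 45/91
  3 yellow: C(4,3)C(8,0)/C(12,3) = 1/55; then P = C(11,2)/C(14,2) = 55/91
P(both yellow) = 57/143 ≈ 0.3986.

57/143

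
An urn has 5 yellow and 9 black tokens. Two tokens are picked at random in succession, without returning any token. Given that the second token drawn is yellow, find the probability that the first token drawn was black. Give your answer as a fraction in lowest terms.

9/13

P(first=black and the second token drawn is yellow) = (9/14)·(5/13) = 45/182.
P(the second token drawn is yellow) = Σ over first color = 10/91 + 45/182 = 5/14.
By Bayes, P(first=black | the second token drawn is yellow) = 45/182 / 5/14 = 9/13 ≈ 0.6923.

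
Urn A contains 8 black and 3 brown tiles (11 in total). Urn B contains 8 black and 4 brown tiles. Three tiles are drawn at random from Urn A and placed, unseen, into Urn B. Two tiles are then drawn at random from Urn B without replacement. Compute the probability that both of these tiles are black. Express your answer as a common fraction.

2584/5775

Condition on how many of the transferred tiles are black (from Urn A: 8 black of 11; then Urn B has 15 total).
  0 black: C(8,0)C(3,3)/C(11,3) = 1/165; then P = C(8,2)/C(15,2) = 4/15
  1 black: C(8,1)C(3,2)/C(11,3) = 8/55; then P = C(9,2)/C(15,2) = 12/35
  2 black: C(8,2)C(3,1)/C(11,3) = 28/55; then P = C(10,2)/C(15,2) = 3/7
  3 black: C(8,3)C(3,0)/C(11,3) = 56/165; then P = C(11,2)/C(15,2) = 11/21
P(both black) = 2584/5775 ≈ 0.4474.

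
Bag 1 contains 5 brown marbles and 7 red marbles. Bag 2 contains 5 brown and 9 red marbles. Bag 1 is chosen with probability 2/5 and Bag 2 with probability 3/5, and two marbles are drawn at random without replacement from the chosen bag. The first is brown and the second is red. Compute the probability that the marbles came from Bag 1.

P(E | Bag 1) = 35/132; P(E | Bag 2) = 45/182.
P(E) = 2/5·35/132 + 3/5·45/182 = 764/3003.
By Bayes' rule, P(Bag 1 | E) = 7/66 / 764/3003 = 637/1528 ≈ 0.4169.

637/1528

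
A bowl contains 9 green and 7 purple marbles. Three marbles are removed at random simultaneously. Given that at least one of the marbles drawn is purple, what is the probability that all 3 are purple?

P(all 3 purple) = C(7,3)/C(16,3) = 1/16; P(at least one purple) = 1 − C(9,3)/C(16,3) = 17/20.
Since 'all 3 purple' ⊆ 'at least one purple', P(all 3 | at least one) = 1/16 / 17/20 = 5/68 ≈ 0.0735.

5/68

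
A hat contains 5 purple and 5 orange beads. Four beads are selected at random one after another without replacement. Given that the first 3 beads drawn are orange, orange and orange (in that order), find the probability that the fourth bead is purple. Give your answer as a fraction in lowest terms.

After removing 3 orange, the hat has 5 purple out of 7 remaining.
P(fourth is purple | given) = 5/7 ≈ 0.7143.

5/7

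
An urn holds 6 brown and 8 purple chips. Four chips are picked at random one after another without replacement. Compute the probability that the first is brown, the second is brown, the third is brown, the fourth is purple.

40/1001

Multiply the conditional probability of each draw in order, without replacement, so each draw removes one from its color and from the total.
P = (6/14) · (5/13) · (4/12) · (8/11) = 40/1001 ≈ 0.0400.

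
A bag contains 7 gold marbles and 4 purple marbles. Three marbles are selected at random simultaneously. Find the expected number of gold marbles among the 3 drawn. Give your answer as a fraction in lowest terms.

By linearity of expectation, E[X] = Σ P(draw i is gold); by symmetry each draw (even without replacement) has P(gold) = 7/11.
E[X] = 3 · 7/11 = 21/11 ≈ 1.9091.

21/11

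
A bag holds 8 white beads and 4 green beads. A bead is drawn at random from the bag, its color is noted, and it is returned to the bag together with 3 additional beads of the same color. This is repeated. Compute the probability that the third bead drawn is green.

Sum over the four possibilities for the first two draws (green/not-green each), tracking how the green count and total change by +3 per draw.
P(third is green) = 1/3 ≈ 0.3333. (In a Pólya urn every draw has the same marginal probability 4/12.)

1/3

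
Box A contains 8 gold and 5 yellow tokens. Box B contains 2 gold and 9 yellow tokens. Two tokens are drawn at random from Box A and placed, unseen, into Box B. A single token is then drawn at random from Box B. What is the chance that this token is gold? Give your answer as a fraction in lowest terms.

42/169

Condition on how many of the transferred tokens are gold (from Box A: 8 gold of 13; then Box B has 13 total).
  0 gold: C(8,0)C(5,2)/C(13,2) = 5/39; then P = 2/13
  1 gold: C(8,1)C(5,1)/C(13,2) = 20/39; then P = 3/13
  2 gold: C(8,2)C(5,0)/C(13,2) = 14/39; then P = 4/13
P(gold from Box B) = 42/169 ≈ 0.2485.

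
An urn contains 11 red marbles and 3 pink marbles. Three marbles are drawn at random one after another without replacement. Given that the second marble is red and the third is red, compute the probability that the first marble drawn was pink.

1/4

P(first=pink and the second marble is red and the third is red) = (3/14)·(11/13)·(10/12) = 55/364.
P(E) = Σ over first color = 165/364 + 55/364 = 55/91.
By Bayes, P(first=pink | E) = 55/364 / 55/91 = 1/4 ≈ 0.2500.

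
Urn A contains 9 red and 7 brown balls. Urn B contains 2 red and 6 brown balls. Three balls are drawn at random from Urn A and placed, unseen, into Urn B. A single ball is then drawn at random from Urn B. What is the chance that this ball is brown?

117/176

Condition on how many of the transferred balls are brown (from Urn A: 7 brown of 16; then Urn B has 11 total).
  0 brown: C(7,0)C(9,3)/C(16,3) = 3/20; then P = 6/11
  1 brown: C(7,1)C(9,2)/C(16,3) = 9/20; then P = 7/11
  2 brown: C(7,2)C(9,1)/C(16,3) = 27/80; then P = 8/11
  3 brown: C(7,3)C(9,0)/C(16,3) = 1/16; then P = 9/11
P(brown from Urn B) = 117/176 ≈ 0.6648.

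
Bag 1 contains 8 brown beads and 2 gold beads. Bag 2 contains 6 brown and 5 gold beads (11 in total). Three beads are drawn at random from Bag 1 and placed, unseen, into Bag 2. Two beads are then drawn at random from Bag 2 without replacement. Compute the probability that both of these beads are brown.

67/195

Condition on how many of the transferred beads are brown (from Bag 1: 8 brown of 10; then Bag 2 has 14 total).
  1 brown: C(8,1)C(2,2)/C(10,3) = 1/15; then P = C(7,2)/C(14,2) = 3/13
  2 brown: C(8,2)C(2,1)/C(10,3) = 7/15; then P = C(8,2)/C(14,2) = 4/13
  3 brown: C(8,3)C(2,0)/C(10,3) = 7/15; then P = C(9,2)/C(14,2) = 36/91
P(both brown) = 67/195 ≈ 0.3436.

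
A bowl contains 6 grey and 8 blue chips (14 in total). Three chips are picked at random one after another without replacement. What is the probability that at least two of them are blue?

Sum the hypergeometric tail for j = 2,…,3 blue chips.
Favorable = C(8,2)·C(6,1) + C(8,3)·C(6,0) = 224; total = C(14,3) = 364.
P = 224/364 = 8/13 ≈ 0.6154.

8/13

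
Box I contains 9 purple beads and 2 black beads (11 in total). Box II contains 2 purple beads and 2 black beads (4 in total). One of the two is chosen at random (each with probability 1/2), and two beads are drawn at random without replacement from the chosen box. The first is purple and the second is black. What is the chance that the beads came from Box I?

P(E | Box I) = 9/55; P(E | Box II) = 1/3.
P(E) = 1/2·9/55 + 1/2·1/3 = 41/165.
By Bayes' rule, P(Box I | E) = 9/110 / 41/165 = 27/82 ≈ 0.3293.

27/82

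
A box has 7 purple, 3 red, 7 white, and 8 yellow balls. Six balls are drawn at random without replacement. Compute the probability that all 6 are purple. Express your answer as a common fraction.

Unordered draws without replacement: count favorable combinations over C(25,6).
Favorable = C(7,6) · C(3,0) · C(7,0) · C(8,0) = 7; total = C(25,6) = 177100.
P = 7/177100 = 1/25300 ≈ 0.0000.

1/25300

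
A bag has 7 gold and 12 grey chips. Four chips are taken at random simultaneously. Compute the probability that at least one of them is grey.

Use the complement: P(at least one grey) = 1 − P(no grey).
P(none) = C(7,4)/C(19,4) = 35/3876.
So P = 1 − 35/3876 = 3841/3876 ≈ 0.9910.

3841/3876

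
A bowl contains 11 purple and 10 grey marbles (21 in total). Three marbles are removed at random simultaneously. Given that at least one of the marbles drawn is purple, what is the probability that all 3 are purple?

3/22

P(all 3 purple) = C(11,3)/C(21,3) = 33/266; P(at least one purple) = 1 − C(10,3)/C(21,3) = 121/133.
Since 'all 3 purple' ⊆ 'at least one purple', P(all 3 | at least one) = 33/266 / 121/133 = 3/22 ≈ 0.1364.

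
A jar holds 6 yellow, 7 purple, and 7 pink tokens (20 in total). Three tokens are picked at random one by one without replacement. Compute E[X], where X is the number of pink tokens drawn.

By linearity of expectation, E[X] = Σ P(draw i is pink); by symmetry each draw (even without replacement) has P(pink) = 7/20.
E[X] = 3 · 7/20 = 21/20 ≈ 1.0500.

21/20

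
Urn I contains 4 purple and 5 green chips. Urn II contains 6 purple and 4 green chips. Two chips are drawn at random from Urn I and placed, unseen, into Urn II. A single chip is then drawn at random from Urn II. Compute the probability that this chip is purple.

31/54

Condition on how many of the transferred chips are purple (from Urn I: 4 purple of 9; then Urn II has 12 total).
  0 purple: C(4,0)C(5,2)/C(9,2) = 5/18; then P = 6/12
  1 purple: C(4,1)C(5,1)/C(9,2) = 5/9; then P = 7/12
  2 purple: C(4,2)C(5,0)/C(9,2) = 1/6; then P = 8/12
P(purple from Urn II) = 31/54 ≈ 0.5741.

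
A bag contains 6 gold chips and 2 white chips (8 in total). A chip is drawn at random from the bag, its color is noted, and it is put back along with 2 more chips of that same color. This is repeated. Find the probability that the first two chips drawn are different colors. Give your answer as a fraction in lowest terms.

Either gold then white, or white then gold; after the first draw the total is 10.
P = (6/8)·(2/10) + (2/8)·(6/10) = 3/10 ≈ 0.3000.

3/10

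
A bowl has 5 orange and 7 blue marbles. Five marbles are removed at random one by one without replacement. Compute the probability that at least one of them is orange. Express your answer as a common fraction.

257/264

Use the complement: P(at least one orange) = 1 − P(no orange).
P(none) = C(7,5)/C(12,5) = 21/792.
So P = 1 − 21/792 = 257/264 ≈ 0.9735.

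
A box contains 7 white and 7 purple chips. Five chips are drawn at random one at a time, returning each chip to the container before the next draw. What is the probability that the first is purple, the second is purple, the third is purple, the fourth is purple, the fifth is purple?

1/32

Multiply the conditional probability of each draw in order, with replacement (the composition resets each draw).
P = (7/14) · (7/14) · (7/14) · (7/14) · (7/14) = 1/32 ≈ 0.0312.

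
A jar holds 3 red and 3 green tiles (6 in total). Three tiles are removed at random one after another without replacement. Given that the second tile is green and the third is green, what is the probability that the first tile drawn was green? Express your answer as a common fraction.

1/4

P(first=green and the second tile is green and the third is green) = (3/6)·(2/5)·(1/4) = 1/20.
P(E) = Σ over first color = 3/20 + 1/20 = 1/5.
By Bayes, P(first=green | E) = 1/20 / 1/5 = 1/4 ≈ 0.2500.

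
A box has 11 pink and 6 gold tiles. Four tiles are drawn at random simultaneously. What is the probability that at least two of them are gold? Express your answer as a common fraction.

Sum the hypergeometric tail for j = 2,…,4 gold tiles.
Favorable = C(6,2)·C(11,2) + C(6,3)·C(11,1) + C(6,4)·C(11,0) = 1060; total = C(17,4) = 2380.
P = 1060/2380 = 53/119 ≈ 0.4454.

53/119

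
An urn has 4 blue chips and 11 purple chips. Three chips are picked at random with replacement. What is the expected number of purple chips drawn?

11/5

By linearity of expectation, E[X] = Σ P(draw i is purple); each independent draw has P(purple) = 11/15.
E[X] = 3 · 11/15 = 11/5 ≈ 2.2000.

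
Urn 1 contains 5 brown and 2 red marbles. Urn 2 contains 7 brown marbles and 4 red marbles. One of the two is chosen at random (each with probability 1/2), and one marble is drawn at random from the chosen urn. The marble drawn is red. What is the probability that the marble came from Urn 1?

P(red | Urn 1) = 2/7; P(red | Urn 2) = 4/11.
P(red) = 1/2·2/7 + 1/2·4/11 = 25/77.
By Bayes' rule, P(Urn 1 | red) = 1/7 / 25/77 = 11/25 ≈ 0.4400.

11/25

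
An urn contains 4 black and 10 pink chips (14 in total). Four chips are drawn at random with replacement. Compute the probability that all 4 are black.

Multiply the conditional probability of each draw in order, with replacement (the composition resets each draw).
P = (4/14) · (4/14) · (4/14) · (4/14) = 16/2401 ≈ 0.0067.

16/2401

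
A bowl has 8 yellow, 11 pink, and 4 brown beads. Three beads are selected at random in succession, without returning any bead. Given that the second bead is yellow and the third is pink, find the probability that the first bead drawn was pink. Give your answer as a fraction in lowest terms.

10/21

P(first=pink and the second bead is yellow and the third is pink) = (11/23)·(8/22)·(10/21) = 40/483.
P(E) = Σ over first color = 4/69 + 40/483 + 16/483 = 4/23.
By Bayes, P(first=pink | E) = 40/483 / 4/23 = 10/21 ≈ 0.4762.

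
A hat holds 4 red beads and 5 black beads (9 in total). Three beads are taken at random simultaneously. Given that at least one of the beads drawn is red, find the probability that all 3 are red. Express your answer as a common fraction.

P(all 3 red) = C(4,3)/C(9,3) = 1/21; P(at least one red) = 1 − C(5,3)/C(9,3) = 37/42.
Since 'all 3 red' ⊆ 'at least one red', P(all 3 | at least one) = 1/21 / 37/42 = 2/37 ≈ 0.0541.

2/37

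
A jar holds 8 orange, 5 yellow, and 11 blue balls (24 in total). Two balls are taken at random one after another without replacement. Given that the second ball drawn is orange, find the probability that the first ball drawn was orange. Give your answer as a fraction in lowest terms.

7/23

P(first=orange and the second ball drawn is orange) = (8/24)·(7/23) = 7/69.
P(the second ball drawn is orange) = Σ over first color = 7/69 + 5/69 + 11/69 = 1/3.
By Bayes, P(first=orange | the second ball drawn is orange) = 7/69 / 1/3 = 7/23 ≈ 0.3043.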